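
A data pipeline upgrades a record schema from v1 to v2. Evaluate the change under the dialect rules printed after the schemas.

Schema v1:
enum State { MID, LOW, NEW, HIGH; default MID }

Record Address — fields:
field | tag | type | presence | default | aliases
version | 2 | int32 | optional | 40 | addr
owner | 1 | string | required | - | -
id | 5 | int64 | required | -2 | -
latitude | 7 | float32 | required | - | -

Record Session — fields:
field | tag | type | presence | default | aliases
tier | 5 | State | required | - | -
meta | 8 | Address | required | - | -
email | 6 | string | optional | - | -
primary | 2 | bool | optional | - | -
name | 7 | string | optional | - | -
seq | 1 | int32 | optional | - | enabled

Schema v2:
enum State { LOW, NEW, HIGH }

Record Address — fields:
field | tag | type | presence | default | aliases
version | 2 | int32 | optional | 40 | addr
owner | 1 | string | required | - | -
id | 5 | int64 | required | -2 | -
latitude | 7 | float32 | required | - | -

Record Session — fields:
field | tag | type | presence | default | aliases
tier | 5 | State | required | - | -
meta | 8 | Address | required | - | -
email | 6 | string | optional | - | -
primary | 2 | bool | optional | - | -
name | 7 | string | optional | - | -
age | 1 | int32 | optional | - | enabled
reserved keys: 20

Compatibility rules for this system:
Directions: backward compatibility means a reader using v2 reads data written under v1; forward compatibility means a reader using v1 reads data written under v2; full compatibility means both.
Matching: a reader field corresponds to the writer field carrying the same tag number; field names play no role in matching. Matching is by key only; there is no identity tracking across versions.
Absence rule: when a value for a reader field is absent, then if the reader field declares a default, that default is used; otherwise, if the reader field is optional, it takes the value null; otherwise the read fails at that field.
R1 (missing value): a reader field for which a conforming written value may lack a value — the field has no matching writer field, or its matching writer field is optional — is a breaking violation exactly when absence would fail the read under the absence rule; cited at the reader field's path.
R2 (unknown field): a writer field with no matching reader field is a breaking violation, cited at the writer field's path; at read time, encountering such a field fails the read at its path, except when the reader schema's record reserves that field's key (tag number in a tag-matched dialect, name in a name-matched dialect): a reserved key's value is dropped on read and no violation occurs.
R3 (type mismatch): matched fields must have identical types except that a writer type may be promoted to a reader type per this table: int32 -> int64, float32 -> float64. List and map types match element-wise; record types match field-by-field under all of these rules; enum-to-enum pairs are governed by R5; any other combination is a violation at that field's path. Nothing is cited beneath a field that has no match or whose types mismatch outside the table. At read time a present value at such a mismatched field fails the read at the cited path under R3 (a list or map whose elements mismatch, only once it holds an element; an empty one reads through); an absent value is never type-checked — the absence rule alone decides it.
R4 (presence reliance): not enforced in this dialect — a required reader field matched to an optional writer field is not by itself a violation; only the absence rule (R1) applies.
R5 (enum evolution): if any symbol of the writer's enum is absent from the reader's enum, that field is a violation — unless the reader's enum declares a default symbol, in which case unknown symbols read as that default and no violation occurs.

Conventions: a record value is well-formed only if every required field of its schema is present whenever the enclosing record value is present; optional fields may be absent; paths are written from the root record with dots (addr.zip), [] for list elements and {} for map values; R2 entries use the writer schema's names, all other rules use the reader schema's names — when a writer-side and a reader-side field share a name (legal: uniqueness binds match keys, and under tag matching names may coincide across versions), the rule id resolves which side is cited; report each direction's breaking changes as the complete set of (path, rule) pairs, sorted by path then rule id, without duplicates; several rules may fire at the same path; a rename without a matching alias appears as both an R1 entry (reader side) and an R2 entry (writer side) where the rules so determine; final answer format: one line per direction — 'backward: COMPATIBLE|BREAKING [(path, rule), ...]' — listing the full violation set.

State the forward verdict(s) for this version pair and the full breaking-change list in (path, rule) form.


forward: COMPATIBLE []

the writer's type comes first in each Session pair
checking forward for Session: reader v1 against writer v2:
  tier: paired with writer tier (State -> State; writer required)
  meta: paired with writer meta (Address -> Address; writer required)
  email: paired with writer email (string -> string; writer optional)
  primary: paired with writer primary (bool -> bool; writer optional)
  name: paired with writer name (string -> string; writer optional)
  seq: paired with writer age (int32 -> int32; writer optional)
  meta.version: paired with writer meta.version (int32 -> int32; writer optional)
  meta.owner: paired with writer meta.owner (string -> string; writer required)
  meta.id: paired with writer meta.id (int64 -> int64; writer required)
  meta.latitude: paired with writer meta.latitude (float32 -> float32; writer required)
  nothing fires on Session: forward is COMPATIBLE
checking off the Session differences that do not matter here:
  enum State (field tier in record Session): symbol MID removed (it was the default; the default is cleared) -> affects backward compatibility only, which is not asked
  renamed field seq to age in record Session -> no rule fires on it in Session's dialect; the asked verdict holds


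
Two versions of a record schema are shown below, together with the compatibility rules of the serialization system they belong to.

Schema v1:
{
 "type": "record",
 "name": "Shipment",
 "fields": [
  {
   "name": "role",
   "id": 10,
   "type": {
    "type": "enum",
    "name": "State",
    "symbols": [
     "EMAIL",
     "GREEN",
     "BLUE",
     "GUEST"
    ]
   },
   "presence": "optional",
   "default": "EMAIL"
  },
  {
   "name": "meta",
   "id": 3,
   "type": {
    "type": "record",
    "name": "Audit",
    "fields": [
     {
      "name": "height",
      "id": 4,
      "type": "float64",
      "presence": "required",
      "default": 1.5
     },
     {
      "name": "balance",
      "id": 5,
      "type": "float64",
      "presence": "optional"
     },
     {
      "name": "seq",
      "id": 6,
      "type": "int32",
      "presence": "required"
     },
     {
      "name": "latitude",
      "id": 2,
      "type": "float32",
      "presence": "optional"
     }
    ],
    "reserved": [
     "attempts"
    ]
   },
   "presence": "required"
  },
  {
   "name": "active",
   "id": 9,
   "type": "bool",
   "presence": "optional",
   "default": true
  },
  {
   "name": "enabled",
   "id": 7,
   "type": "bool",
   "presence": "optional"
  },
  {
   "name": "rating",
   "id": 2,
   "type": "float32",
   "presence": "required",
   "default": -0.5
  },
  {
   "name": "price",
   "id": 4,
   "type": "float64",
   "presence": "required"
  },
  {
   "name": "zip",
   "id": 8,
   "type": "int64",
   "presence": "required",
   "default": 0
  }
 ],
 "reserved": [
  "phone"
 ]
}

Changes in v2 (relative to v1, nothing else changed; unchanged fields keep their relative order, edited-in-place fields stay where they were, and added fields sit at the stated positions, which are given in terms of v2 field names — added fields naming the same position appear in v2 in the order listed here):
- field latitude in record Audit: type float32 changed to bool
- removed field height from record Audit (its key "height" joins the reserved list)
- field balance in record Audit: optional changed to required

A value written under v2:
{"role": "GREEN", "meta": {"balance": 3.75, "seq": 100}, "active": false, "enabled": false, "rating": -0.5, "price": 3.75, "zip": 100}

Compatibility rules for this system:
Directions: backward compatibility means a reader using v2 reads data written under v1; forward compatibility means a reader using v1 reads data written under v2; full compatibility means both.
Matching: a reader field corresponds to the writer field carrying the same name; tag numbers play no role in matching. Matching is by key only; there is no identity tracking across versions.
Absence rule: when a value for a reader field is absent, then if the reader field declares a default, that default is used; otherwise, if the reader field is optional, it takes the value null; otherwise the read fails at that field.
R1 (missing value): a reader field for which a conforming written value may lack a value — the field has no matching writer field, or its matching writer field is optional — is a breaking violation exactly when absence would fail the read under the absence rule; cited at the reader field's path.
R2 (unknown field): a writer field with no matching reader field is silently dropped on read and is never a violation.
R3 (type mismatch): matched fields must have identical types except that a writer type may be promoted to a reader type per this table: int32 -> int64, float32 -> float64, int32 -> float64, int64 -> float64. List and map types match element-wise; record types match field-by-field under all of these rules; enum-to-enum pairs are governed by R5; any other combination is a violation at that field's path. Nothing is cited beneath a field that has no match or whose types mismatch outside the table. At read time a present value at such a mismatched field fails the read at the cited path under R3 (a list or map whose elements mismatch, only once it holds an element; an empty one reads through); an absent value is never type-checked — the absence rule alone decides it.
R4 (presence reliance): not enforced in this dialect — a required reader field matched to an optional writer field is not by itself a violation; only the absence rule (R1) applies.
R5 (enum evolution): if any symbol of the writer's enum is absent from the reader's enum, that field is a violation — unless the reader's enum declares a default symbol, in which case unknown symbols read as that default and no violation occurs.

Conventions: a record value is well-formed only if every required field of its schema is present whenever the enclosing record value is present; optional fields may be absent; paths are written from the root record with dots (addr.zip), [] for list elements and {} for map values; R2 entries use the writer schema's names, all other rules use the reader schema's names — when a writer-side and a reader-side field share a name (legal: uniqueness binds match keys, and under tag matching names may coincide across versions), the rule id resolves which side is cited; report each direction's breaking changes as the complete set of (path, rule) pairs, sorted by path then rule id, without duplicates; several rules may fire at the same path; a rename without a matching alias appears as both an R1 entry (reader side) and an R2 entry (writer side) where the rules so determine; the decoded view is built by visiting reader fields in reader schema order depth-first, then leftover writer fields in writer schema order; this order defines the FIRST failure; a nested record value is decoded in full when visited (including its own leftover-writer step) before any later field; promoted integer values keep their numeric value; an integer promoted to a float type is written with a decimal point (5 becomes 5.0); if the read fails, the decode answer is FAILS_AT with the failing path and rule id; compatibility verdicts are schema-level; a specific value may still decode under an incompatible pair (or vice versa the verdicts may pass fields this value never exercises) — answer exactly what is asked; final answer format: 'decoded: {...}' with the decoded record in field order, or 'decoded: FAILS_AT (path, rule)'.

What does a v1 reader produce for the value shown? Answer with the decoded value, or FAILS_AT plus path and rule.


decoded: {"role": "GREEN", "meta": {"height": 1.5, "balance": 3.75, "seq": 100, "latitude": null}, "active": false, "enabled": false, "rating": -0.5, "price": 3.75, "zip": 100}

the writer's type comes first in each Shipment pair
decoding the Shipment value with the v1 reader:
  role := "GREEN"
  meta.height := 1.5 (no value, default fills)
  meta.balance := 3.75
  meta.seq := 100
  meta.latitude := null (not supplied -> null)
  active := false
  enabled := false
  rating := -0.5
  price := 3.75
  zip := 100
  => decoded: {"role": "GREEN", "meta": {"height": 1.5, "balance": 3.75, "seq": 100, "latitude": null}, "active": false, "enabled": false, "rating": -0.5, "price": 3.75, "zip": 100}
diffs on Shipment not affecting the asked answer:
  field latitude in record Audit: type float32 changed to bool -> matters for Shipment compatibility verdicts, not for this value's decode
  removed field height from record Audit (its key "height" joins the reserved list) -> no rule fires on it and the decoded Shipment view is identical with or without it
  field balance in record Audit: optional changed to required -> matters for Shipment compatibility verdicts, not for this value's decode


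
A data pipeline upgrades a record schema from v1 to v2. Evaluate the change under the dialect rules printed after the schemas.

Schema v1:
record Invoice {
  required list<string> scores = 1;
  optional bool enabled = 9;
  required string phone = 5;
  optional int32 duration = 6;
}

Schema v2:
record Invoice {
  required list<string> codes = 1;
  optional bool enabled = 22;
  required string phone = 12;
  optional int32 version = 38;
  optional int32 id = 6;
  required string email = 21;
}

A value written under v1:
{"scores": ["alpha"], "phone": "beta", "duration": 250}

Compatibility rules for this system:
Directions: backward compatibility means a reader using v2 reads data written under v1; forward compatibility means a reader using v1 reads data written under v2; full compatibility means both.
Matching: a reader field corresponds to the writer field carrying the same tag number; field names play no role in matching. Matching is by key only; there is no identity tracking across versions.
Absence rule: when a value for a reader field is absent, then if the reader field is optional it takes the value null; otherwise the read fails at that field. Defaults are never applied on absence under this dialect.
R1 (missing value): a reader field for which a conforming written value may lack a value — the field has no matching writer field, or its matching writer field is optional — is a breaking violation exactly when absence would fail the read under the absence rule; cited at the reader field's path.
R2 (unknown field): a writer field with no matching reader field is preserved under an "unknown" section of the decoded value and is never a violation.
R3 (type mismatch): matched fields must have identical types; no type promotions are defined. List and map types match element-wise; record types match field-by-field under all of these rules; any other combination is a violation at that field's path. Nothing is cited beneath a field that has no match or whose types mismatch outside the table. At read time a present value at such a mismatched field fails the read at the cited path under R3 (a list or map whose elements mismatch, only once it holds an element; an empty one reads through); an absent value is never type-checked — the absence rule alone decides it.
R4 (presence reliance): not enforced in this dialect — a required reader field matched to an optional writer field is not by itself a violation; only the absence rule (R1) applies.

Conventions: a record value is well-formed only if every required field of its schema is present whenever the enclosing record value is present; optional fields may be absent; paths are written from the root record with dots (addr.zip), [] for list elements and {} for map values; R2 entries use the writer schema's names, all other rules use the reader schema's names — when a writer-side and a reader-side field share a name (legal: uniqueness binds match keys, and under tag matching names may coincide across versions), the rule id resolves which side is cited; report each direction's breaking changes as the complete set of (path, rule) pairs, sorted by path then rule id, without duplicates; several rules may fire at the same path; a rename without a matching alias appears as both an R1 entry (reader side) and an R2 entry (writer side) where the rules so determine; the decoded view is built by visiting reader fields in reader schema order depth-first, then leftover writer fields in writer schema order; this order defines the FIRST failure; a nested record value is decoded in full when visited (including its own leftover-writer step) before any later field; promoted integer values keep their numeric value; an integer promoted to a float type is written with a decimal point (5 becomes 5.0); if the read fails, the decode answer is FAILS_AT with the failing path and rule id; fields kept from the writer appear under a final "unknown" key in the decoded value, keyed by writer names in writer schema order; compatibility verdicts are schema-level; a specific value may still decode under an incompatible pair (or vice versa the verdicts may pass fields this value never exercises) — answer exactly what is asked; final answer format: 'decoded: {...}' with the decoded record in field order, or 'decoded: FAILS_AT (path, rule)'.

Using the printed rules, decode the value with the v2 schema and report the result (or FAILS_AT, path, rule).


decoded: FAILS_AT (phone, R1)

each type pair in Invoice: writer, then reader
decoding the Invoice value with the v2 reader:
  codes := ["alpha"] (from writer scores)
  enabled := null (missing; optional => null)
  read fails at phone under R1 (no fill)
  => FAILS_AT (phone, R1)
remaining Invoice differences; none change what is asked:
  added field email to record Invoice: required string, tag 21 (in v2 it sits last) -> shifts the Invoice verdicts, not this decode
  renamed field scores to codes in record Invoice -> inert under this dialect — no rule fires on Invoice and the result does not move
  field enabled in record Invoice: tag 9 changed to 22 -> inert under this dialect — no rule fires on Invoice and the result does not move
  renamed field duration to id in record Invoice -> inert under this dialect — no rule fires on Invoice and the result does not move
  added field version to record Invoice: optional int32, tag 38 (in v2 it sits immediately before id) -> inert under this dialect — no rule fires on Invoice and the result does not move


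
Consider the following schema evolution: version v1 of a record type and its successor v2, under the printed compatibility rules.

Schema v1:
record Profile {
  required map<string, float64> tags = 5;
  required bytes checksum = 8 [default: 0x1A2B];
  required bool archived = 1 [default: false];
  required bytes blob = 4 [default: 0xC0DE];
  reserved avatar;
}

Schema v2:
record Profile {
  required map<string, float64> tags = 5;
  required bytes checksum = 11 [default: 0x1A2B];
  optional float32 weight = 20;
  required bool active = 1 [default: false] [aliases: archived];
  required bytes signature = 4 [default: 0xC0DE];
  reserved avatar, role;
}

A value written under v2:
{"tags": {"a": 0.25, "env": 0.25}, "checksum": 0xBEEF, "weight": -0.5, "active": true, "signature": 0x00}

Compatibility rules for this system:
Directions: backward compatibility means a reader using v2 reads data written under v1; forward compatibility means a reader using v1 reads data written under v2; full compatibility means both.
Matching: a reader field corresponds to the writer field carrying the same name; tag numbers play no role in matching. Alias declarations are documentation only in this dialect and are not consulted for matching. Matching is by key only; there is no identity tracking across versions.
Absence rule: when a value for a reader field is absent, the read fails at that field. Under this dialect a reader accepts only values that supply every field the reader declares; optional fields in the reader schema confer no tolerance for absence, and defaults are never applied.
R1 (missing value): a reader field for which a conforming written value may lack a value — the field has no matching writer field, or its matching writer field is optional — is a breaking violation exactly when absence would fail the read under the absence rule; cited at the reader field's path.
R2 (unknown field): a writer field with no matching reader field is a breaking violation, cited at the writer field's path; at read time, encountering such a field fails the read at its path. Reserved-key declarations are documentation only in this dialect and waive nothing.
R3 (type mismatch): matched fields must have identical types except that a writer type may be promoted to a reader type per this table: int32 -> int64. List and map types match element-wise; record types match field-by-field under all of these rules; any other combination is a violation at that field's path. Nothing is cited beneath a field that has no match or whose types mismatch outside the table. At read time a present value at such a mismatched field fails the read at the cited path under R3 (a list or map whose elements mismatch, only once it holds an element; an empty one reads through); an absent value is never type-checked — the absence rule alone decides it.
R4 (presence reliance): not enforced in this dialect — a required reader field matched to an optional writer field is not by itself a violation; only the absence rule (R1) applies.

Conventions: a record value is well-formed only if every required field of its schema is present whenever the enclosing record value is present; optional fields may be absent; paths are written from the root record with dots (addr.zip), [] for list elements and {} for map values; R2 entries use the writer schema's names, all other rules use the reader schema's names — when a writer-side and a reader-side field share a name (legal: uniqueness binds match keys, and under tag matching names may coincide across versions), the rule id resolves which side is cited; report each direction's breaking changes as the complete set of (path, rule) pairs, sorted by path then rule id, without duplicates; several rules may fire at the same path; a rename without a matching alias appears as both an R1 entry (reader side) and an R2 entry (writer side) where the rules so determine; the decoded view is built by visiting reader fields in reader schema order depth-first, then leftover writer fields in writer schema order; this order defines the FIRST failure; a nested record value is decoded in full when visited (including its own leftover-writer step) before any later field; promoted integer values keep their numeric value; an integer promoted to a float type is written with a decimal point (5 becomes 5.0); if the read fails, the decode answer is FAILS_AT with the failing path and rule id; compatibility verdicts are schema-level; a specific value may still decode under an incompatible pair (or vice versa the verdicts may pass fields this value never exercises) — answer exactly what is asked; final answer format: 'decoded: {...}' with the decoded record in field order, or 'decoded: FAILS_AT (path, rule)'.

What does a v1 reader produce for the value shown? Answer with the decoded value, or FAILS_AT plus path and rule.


in Profile below, arrows point writer -> reader
decoding the Profile value with the v1 reader:
  tags := {"a": 0.25, "env": 0.25}
  checksum := 0xBEEF
  read fails at archived under R1 (no fill)
  => FAILS_AT (archived, R1)
ruling out the remaining Profile differences:
  renamed field blob to signature in record Profile -> changes Profile's schema-level verdicts only — the decode of this value is the same
  added field weight to record Profile: optional float32, tag 20 (in v2 it sits immediately before active) -> changes Profile's schema-level verdicts only — the decode of this value is the same
  field checksum in record Profile: tag 8 changed to 11 -> triggers nothing under the printed rules; the Profile answer is the same either way

decoded: FAILS_AT (archived, R1)


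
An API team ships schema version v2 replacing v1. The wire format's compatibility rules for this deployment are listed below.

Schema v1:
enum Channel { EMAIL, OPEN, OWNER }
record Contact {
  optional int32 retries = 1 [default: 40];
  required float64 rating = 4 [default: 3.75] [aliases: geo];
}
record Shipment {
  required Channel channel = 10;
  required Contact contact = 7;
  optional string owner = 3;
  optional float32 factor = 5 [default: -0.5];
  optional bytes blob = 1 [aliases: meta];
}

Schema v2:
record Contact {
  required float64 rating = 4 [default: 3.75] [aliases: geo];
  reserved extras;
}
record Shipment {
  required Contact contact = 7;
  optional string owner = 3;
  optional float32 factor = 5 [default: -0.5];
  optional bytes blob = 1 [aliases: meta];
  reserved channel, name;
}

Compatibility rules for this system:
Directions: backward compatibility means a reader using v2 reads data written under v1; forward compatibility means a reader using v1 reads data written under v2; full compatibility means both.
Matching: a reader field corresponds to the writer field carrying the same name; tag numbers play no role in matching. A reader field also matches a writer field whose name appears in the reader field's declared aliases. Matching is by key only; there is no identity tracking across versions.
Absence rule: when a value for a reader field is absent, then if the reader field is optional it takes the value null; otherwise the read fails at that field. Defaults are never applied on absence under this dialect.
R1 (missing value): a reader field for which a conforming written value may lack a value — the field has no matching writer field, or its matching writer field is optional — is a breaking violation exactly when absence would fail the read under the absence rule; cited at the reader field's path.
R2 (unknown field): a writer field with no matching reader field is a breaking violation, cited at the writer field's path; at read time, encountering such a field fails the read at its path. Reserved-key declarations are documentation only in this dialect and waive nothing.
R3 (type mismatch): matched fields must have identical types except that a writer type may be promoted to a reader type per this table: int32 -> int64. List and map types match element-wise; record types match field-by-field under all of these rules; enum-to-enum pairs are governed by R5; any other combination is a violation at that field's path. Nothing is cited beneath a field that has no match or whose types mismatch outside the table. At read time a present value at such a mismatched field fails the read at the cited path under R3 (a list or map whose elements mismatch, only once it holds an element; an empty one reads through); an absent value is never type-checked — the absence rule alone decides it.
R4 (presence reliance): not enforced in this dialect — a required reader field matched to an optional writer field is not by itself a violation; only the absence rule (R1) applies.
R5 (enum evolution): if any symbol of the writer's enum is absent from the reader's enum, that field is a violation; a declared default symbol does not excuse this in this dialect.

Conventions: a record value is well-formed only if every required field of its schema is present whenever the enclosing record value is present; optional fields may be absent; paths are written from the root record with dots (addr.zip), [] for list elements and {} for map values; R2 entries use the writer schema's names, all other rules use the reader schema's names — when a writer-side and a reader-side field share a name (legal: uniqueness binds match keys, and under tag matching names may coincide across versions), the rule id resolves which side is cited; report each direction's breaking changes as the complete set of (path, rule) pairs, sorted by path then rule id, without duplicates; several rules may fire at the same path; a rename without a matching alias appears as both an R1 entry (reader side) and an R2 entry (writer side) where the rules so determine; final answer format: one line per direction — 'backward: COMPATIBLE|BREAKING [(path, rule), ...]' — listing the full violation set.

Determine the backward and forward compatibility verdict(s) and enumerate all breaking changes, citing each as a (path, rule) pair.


backward: BREAKING [(channel, R2), (contact.retries, R2)]; forward: BREAKING [(channel, R1)]

in Shipment below, arrows point writer -> reader
backward pass over Shipment, reader schema v2, writer schema v1:
  contact: paired with writer contact (Contact -> Contact; writer required)
  owner: paired with writer owner (string -> string; writer optional)
  factor: paired with writer factor (float32 -> float32; writer optional)
  blob: paired with writer blob (bytes -> bytes; writer optional)
  writer channel: unknown to reader
  contact.rating: paired with writer contact.rating (float64 -> float64; writer required)
  writer contact.retries: unknown to reader
  breaking: (channel, R2)
  breaking: (contact.retries, R2)
  backward on Shipment therefore BREAKING (2)
forward pass over Shipment, reader schema v1, writer schema v2:
  channel has no writer counterpart
  contact: paired with writer contact (Contact -> Contact; writer required)
  owner: paired with writer owner (string -> string; writer optional)
  factor: paired with writer factor (float32 -> float32; writer optional)
  blob: paired with writer blob (bytes -> bytes; writer optional)
  contact.retries has no writer counterpart
  contact.rating: paired with writer contact.rating (float64 -> float64; writer required)
  breaking: (channel, R1)
  forward on Shipment therefore BREAKING (1)


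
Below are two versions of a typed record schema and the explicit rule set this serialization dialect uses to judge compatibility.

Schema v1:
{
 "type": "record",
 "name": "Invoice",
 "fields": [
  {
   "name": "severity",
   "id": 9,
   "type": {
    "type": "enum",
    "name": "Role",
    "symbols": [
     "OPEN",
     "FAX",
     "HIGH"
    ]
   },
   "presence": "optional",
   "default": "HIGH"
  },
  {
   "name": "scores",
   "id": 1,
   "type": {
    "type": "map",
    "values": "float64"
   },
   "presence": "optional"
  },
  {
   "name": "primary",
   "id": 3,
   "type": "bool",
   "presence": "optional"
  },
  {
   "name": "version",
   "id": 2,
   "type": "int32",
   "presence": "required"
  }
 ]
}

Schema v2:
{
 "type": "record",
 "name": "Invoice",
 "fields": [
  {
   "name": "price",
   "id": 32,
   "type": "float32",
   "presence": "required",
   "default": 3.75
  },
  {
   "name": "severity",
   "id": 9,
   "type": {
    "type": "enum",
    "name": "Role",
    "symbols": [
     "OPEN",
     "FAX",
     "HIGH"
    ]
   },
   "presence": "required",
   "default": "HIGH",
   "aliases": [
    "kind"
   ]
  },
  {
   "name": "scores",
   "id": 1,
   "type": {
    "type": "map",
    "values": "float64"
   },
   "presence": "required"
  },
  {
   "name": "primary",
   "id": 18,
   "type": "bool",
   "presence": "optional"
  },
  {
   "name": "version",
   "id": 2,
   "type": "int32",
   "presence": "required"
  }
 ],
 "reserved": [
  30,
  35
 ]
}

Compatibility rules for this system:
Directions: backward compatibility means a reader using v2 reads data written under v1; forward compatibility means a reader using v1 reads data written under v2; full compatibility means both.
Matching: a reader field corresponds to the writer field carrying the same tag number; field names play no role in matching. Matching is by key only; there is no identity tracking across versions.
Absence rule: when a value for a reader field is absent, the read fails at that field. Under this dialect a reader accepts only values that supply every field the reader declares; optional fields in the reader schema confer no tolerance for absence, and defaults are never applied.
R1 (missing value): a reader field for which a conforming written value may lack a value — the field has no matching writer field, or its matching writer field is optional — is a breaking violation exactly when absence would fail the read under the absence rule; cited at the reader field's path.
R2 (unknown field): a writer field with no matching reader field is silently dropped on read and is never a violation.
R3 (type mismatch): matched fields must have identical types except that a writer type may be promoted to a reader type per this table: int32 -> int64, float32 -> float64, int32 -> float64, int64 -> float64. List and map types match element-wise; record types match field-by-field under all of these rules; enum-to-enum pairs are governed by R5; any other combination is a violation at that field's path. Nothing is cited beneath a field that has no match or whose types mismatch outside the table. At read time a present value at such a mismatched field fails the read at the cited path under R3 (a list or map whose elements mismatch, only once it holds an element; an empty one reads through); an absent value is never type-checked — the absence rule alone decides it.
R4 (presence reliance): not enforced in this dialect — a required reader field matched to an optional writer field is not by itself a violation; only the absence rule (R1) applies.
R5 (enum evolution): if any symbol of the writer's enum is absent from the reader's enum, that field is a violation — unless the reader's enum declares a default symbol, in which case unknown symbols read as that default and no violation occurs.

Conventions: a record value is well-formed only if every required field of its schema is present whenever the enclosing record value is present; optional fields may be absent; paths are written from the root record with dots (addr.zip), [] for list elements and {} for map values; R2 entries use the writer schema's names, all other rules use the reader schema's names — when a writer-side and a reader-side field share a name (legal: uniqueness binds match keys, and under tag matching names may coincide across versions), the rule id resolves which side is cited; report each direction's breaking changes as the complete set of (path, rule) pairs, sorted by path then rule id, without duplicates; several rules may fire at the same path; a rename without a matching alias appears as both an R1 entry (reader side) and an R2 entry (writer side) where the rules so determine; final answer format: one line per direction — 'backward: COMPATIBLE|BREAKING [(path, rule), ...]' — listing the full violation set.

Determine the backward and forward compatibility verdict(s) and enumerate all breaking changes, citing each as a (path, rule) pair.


in Invoice below, arrows point writer -> reader
backward for Invoice (reader v2, writer v1):
  price: no writer-side match
  severity: paired with writer severity (Role -> Role; writer optional)
  scores: paired with writer scores (map<string, float64> -> map<string, float64>; writer optional)
  primary: no writer-side match
  version: paired with writer version (int32 -> int32; writer required)
  writer field primary has no reader counterpart
  breaking: (price, R1)
  breaking: (primary, R1)
  breaking: (scores, R1)
  breaking: (severity, R1)
  backward on Invoice therefore BREAKING (4)
forward for Invoice (reader v1, writer v2):
  severity: paired with writer severity (Role -> Role; writer required)
  scores: paired with writer scores (map<string, float64> -> map<string, float64>; writer required)
  primary: no writer-side match
  version: paired with writer version (int32 -> int32; writer required)
  writer field price has no reader counterpart
  writer field primary has no reader counterpart
  breaking: (primary, R1)
  forward on Invoice therefore BREAKING (1)

backward: BREAKING [(price, R1), (primary, R1), (scores, R1), (severity, R1)]; forward: BREAKING [(primary, R1)]


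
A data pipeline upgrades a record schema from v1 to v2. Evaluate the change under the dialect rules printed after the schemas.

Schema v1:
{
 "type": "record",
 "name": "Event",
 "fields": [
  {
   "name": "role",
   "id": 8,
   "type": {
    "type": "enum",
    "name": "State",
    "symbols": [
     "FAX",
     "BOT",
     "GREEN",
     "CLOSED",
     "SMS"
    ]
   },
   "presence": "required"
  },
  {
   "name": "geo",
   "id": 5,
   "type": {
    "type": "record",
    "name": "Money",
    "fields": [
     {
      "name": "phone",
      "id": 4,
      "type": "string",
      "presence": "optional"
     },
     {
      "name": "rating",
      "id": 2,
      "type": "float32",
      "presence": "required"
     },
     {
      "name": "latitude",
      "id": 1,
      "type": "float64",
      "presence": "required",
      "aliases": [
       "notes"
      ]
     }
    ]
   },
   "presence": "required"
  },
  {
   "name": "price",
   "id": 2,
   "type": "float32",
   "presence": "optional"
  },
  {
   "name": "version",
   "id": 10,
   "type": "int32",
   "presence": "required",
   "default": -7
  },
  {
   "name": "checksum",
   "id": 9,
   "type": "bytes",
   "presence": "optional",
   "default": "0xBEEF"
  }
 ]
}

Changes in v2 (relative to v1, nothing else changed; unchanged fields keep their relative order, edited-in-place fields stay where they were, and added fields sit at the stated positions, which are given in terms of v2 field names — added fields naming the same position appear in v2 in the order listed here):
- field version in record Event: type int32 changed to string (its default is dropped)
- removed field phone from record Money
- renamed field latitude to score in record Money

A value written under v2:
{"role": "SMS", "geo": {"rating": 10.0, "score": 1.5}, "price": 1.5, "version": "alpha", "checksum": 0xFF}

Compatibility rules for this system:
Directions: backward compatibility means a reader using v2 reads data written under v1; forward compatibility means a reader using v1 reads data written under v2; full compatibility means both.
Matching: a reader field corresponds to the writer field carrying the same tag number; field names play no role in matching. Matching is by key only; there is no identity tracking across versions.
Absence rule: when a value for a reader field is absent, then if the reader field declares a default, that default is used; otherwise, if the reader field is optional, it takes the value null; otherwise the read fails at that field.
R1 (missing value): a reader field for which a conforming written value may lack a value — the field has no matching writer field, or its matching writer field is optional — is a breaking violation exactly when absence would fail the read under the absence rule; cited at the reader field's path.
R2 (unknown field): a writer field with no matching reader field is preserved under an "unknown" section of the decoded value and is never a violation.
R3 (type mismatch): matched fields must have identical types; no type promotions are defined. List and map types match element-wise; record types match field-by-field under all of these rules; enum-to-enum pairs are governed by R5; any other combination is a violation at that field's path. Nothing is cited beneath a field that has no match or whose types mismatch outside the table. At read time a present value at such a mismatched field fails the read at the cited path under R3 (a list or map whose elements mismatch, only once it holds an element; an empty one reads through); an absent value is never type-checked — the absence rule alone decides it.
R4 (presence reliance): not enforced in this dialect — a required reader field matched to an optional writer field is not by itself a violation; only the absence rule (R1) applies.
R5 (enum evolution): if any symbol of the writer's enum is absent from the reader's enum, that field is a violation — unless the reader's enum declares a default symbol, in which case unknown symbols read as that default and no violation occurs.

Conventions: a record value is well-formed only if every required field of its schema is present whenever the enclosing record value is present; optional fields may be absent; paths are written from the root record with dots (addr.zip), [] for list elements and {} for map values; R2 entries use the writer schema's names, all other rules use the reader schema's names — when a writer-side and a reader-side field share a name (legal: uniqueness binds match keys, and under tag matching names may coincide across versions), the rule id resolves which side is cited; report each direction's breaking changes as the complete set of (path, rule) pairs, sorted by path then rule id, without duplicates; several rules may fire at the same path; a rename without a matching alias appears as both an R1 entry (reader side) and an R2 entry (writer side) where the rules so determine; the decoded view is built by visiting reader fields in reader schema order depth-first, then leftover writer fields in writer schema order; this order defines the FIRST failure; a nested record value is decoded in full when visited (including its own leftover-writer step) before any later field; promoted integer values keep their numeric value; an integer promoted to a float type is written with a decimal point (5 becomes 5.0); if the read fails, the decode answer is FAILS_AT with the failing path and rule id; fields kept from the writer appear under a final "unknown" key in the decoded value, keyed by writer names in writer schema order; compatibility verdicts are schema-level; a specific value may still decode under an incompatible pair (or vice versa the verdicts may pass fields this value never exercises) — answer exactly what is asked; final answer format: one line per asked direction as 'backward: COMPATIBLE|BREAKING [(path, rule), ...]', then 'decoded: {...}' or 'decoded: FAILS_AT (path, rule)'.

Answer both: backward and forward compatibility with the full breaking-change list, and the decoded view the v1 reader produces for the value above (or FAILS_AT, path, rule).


backward: BREAKING [(version, R3)]; forward: BREAKING [(version, R3)]; decoded: FAILS_AT (version, R3)

the writer's type comes first in each Event pair
checking backward for Event: reader v2 against writer v1:
  role: paired with writer role (State -> State; writer required)
  geo: paired with writer geo (Money -> Money; writer required)
  price: paired with writer price (float32 -> float32; writer optional)
  version: paired with writer version (int32 -> string; writer required)
  checksum: paired with writer checksum (bytes -> bytes; writer optional)
  geo.rating: paired with writer geo.rating (float32 -> float32; writer required)
  geo.score: paired with writer geo.latitude (float64 -> float64; writer required)
  leftover writer field: geo.phone
  rule R3 violated at version
  => backward verdict for Event: BREAKING, 1 violation(s)
checking forward for Event: reader v1 against writer v2:
  role: paired with writer role (State -> State; writer required)
  geo: paired with writer geo (Money -> Money; writer required)
  price: paired with writer price (float32 -> float32; writer optional)
  version: paired with writer version (string -> int32; writer required)
  checksum: paired with writer checksum (bytes -> bytes; writer optional)
  geo.phone: no writer match
  geo.rating: paired with writer geo.rating (float32 -> float32; writer required)
  geo.latitude: paired with writer geo.score (float64 -> float64; writer required)
  rule R3 violated at version
  => forward verdict for Event: BREAKING, 1 violation(s)
decoding the Event value with the v1 reader:
  role := "SMS"
  geo.phone := null (absent, optional -> null)
  geo.rating := 10.0
  geo.latitude := 1.5 (from writer score)
  price := 1.5
  read fails at version under R3
  => FAILS_AT (version, R3)
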